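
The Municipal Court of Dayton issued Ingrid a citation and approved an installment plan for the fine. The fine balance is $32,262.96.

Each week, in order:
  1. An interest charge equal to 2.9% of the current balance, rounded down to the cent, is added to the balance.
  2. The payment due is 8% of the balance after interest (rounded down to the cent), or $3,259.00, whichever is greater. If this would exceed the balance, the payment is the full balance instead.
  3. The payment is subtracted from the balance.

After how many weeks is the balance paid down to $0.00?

12

Week 1: $32,262.96 +$935.62 interest = $33,198.58; pay $3,259.00 → $29,939.58
Week 2: $29,939.58 +$868.24 interest = $30,807.82; pay $3,259.00 → $27,548.82
Week 3: $27,548.82 +$798.91 interest = $28,347.73; pay $3,259.00 → $25,088.73
Week 4: $25,088.73 +$727.57 interest = $25,816.30; pay $3,259.00 → $22,557.30
Week 5: $22,557.30 +$654.16 interest = $23,211.46; pay $3,259.00 → $19,952.46
Week 6: $19,952.46 +$578.62 interest = $20,531.08; pay $3,259.00 → $17,272.08
Week 7: $17,272.08 +$500.89 interest = $17,772.97; pay $3,259.00 → $14,513.97
Week 8: $14,513.97 +$420.90 interest = $14,934.87; pay $3,259.00 → $11,675.87
Week 9: $11,675.87 +$338.60 interest = $12,014.47; pay $3,259.00 → $8,755.47
Week 10: $8,755.47 +$253.90 interest = $9,009.37; pay $3,259.00 → $5,750.37
Week 11: $5,750.37 +$166.76 interest = $5,917.13; pay $3,259.00 → $2,658.13
Week 12: $2,658.13 +$77.08 interest = $2,735.21; pay $2,735.21 → $0.00
Balance reaches $0.00 in week 12.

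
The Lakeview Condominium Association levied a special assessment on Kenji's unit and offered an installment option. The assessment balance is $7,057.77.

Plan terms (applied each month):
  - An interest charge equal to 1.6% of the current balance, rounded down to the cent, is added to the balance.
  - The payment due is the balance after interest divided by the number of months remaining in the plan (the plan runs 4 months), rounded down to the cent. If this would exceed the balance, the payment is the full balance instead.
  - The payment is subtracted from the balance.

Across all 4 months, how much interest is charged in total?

Month 1: opening $7,057.77; interest $112.92 → $7,170.69; payment $1,792.67; balance $5,378.02
Month 2: opening $5,378.02; interest $86.04 → $5,464.06; payment $1,821.35; balance $3,642.71
Month 3: opening $3,642.71; interest $58.28 → $3,700.99; payment $1,850.49; balance $1,850.50
Month 4: opening $1,850.50; interest $29.60 → $1,880.10; payment $1,880.10; balance $0.00
Total interest: $112.92 + $86.04 + $58.28 + $29.60 = $286.84

$286.84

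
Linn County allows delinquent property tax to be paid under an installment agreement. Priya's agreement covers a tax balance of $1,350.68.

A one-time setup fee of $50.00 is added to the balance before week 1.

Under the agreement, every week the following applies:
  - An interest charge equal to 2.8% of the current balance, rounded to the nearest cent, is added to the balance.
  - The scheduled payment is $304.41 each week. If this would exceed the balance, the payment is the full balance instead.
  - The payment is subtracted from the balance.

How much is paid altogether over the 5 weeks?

Week 1: opening $1,400.68; interest $39.22 → $1,439.90; payment $304.41; balance $1,135.49
Week 2: opening $1,135.49; interest $31.79 → $1,167.28; payment $304.41; balance $862.87
Week 3: opening $862.87; interest $24.16 → $887.03; payment $304.41; balance $582.62
Week 4: opening $582.62; interest $16.31 → $598.93; payment $304.41; balance $294.52
Week 5: opening $294.52; interest $8.25 → $302.77; payment $302.77; balance $0.00
Total paid: $1,520.41

$1,520.41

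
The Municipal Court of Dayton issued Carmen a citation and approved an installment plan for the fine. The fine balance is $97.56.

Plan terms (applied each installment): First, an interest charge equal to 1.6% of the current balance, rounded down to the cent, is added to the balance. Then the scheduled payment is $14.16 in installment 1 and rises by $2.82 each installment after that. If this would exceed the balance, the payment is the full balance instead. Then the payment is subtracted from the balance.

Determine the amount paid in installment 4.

Installment 1: $97.56 +$1.56 interest = $99.12; pay $14.16 → $84.96
Installment 2: $84.96 +$1.35 interest = $86.31; pay $16.98 → $69.33
Installment 3: $69.33 +$1.10 interest = $70.43; pay $19.80 → $50.63
Installment 4: $50.63 +$0.81 interest = $51.44; pay $22.62 → $28.82

$22.62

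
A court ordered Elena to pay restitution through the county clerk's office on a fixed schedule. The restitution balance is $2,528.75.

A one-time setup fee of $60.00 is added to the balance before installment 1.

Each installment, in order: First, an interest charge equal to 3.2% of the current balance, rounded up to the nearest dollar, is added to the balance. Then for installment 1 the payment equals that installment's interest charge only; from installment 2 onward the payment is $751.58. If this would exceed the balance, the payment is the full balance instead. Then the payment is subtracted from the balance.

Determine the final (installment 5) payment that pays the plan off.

Installment 1: opening $2,588.75; interest $83.00 → $2,671.75; payment $83.00; balance $2,588.75
Installment 2: opening $2,588.75; interest $83.00 → $2,671.75; payment $751.58; balance $1,920.17
Installment 3: opening $1,920.17; interest $62.00 → $1,982.17; payment $751.58; balance $1,230.59
Installment 4: opening $1,230.59; interest $40.00 → $1,270.59; payment $751.58; balance $519.01
Installment 5: opening $519.01; interest $17.00 → $536.01; payment $536.01; balance $0.00

$536.01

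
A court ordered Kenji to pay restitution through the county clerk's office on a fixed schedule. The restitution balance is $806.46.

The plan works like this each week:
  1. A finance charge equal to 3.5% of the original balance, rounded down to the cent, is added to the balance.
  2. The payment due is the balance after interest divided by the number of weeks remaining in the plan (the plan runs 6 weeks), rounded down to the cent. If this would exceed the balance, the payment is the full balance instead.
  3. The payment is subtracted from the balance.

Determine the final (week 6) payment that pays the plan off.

# | Opening | Interest | Payment | End bal
1 | $806.46 | $28.22 | $139.11 | $695.57
2 | $695.57 | $28.22 | $144.75 | $579.04
3 | $579.04 | $28.22 | $151.81 | $455.45
4 | $455.45 | $28.22 | $161.22 | $322.45
5 | $322.45 | $28.22 | $175.33 | $175.34
6 | $175.34 | $28.22 | $203.56 | $0.00

$203.56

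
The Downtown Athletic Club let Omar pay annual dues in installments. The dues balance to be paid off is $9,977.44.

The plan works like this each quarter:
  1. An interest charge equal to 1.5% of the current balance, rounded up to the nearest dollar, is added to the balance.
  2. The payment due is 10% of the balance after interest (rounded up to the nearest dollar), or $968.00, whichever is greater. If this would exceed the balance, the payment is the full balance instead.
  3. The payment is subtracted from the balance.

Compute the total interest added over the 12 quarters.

# | Opening | Interest | Payment | End bal
1 | $9,977.44 | $150.00 | $1,013.00 | $9,114.44
2 | $9,114.44 | $137.00 | $968.00 | $8,283.44
3 | $8,283.44 | $125.00 | $968.00 | $7,440.44
4 | $7,440.44 | $112.00 | $968.00 | $6,584.44
5 | $6,584.44 | $99.00 | $968.00 | $5,715.44
6 | $5,715.44 | $86.00 | $968.00 | $4,833.44
7 | $4,833.44 | $73.00 | $968.00 | $3,938.44
8 | $3,938.44 | $60.00 | $968.00 | $3,030.44
9 | $3,030.44 | $46.00 | $968.00 | $2,108.44
10 | $2,108.44 | $32.00 | $968.00 | $1,172.44
11 | $1,172.44 | $18.00 | $968.00 | $222.44
12 | $222.44 | $4.00 | $226.44 | $0.00
Total interest: $150.00 + $137.00 + $125.00 + $112.00 + $99.00 + $86.00 + $73.00 + $60.00 + $46.00 + $32.00 + $18.00 + $4.00 = $942.00

$942.00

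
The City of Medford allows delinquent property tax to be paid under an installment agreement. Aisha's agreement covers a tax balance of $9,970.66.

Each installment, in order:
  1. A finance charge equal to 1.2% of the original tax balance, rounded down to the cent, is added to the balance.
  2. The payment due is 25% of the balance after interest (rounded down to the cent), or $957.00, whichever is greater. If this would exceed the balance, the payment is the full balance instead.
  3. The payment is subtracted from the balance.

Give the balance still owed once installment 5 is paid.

$2,562.78

Installment 1: opening $9,970.66; interest $119.64 → $10,090.30; payment $2,522.57; balance $7,567.73
Installment 2: opening $7,567.73; interest $119.64 → $7,687.37; payment $1,921.84; balance $5,765.53
Installment 3: opening $5,765.53; interest $119.64 → $5,885.17; payment $1,471.29; balance $4,413.88
Installment 4: opening $4,413.88; interest $119.64 → $4,533.52; payment $1,133.38; balance $3,400.14
Installment 5: opening $3,400.14; interest $119.64 → $3,519.78; payment $957.00; balance $2,562.78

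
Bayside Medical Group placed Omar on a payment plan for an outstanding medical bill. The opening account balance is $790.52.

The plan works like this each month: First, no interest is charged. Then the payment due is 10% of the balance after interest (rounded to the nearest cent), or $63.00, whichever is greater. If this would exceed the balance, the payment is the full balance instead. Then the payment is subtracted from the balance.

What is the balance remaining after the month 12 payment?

Month 1: $790.52 − $79.05 → $711.47
Month 2: $711.47 − $71.15 → $640.32
Month 3: $640.32 − $64.03 → $576.29
Month 4: $576.29 − $63.00 → $513.29
Month 5: $513.29 − $63.00 → $450.29
Month 6: $450.29 − $63.00 → $387.29
Month 7: $387.29 − $63.00 → $324.29
Month 8: $324.29 − $63.00 → $261.29
Month 9: $261.29 − $63.00 → $198.29
Month 10: $198.29 − $63.00 → $135.29
Month 11: $135.29 − $63.00 → $72.29
Month 12: $72.29 − $63.00 → $9.29

$9.29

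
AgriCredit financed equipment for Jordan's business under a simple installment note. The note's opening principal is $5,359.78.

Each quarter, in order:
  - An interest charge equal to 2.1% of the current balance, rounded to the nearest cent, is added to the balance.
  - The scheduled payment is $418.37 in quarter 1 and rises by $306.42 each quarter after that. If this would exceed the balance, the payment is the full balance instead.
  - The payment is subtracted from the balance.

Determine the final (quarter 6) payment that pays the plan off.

$649.24

Quarter 1: $5,359.78 +$112.56 interest = $5,472.34; pay $418.37 → $5,053.97
Quarter 2: $5,053.97 +$106.13 interest = $5,160.10; pay $724.79 → $4,435.31
Quarter 3: $4,435.31 +$93.14 interest = $4,528.45; pay $1,031.21 → $3,497.24
Quarter 4: $3,497.24 +$73.44 interest = $3,570.68; pay $1,337.63 → $2,233.05
Quarter 5: $2,233.05 +$46.89 interest = $2,279.94; pay $1,644.05 → $635.89
Quarter 6: $635.89 +$13.35 interest = $649.24; pay $649.24 → $0.00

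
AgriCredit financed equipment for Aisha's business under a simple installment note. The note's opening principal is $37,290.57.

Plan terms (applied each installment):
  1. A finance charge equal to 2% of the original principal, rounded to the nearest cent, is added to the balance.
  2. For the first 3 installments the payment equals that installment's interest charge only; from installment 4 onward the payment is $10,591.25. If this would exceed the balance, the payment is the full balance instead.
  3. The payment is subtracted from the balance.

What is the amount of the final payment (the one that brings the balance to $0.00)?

Installment 1: opening $37,290.57; interest $745.81 → $38,036.38; payment $745.81; balance $37,290.57
Installment 2: opening $37,290.57; interest $745.81 → $38,036.38; payment $745.81; balance $37,290.57
Installment 3: opening $37,290.57; interest $745.81 → $38,036.38; payment $745.81; balance $37,290.57
Installment 4: opening $37,290.57; interest $745.81 → $38,036.38; payment $10,591.25; balance $27,445.13
Installment 5: opening $27,445.13; interest $745.81 → $28,190.94; payment $10,591.25; balance $17,599.69
Installment 6: opening $17,599.69; interest $745.81 → $18,345.50; payment $10,591.25; balance $7,754.25
Installment 7: opening $7,754.25; interest $745.81 → $8,500.06; payment $8,500.06; balance $0.00

$8,500.06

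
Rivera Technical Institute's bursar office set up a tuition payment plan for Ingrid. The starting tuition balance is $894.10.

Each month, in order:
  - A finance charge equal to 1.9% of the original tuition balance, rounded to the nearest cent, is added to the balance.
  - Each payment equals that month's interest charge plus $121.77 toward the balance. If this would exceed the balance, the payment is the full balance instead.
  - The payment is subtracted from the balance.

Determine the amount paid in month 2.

$138.76

Month 1: $894.10 +$16.99 interest = $911.09; pay $138.76 → $772.33
Month 2: $772.33 +$16.99 interest = $789.32; pay $138.76 → $650.56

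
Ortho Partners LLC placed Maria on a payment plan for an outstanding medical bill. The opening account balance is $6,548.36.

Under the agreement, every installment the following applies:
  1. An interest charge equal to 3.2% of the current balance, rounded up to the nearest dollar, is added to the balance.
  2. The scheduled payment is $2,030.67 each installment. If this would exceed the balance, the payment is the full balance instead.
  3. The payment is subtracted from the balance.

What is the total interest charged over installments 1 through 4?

Installment 1: opening $6,548.36; interest $210.00 → $6,758.36; payment $2,030.67; balance $4,727.69
Installment 2: opening $4,727.69; interest $152.00 → $4,879.69; payment $2,030.67; balance $2,849.02
Installment 3: opening $2,849.02; interest $92.00 → $2,941.02; payment $2,030.67; balance $910.35
Installment 4: opening $910.35; interest $30.00 → $940.35; payment $940.35; balance $0.00
Total interest: $210.00 + $152.00 + $92.00 + $30.00 = $484.00

$484.00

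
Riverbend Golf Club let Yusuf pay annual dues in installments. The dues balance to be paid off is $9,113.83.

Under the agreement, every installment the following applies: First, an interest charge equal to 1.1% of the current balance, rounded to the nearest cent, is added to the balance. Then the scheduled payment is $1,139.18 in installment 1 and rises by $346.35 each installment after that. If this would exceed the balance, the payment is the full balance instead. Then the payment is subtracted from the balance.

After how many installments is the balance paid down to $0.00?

6

Installment 1: opening $9,113.83; interest $100.25 → $9,214.08; payment $1,139.18; balance $8,074.90
Installment 2: opening $8,074.90; interest $88.82 → $8,163.72; payment $1,485.53; balance $6,678.19
Installment 3: opening $6,678.19; interest $73.46 → $6,751.65; payment $1,831.88; balance $4,919.77
Installment 4: opening $4,919.77; interest $54.12 → $4,973.89; payment $2,178.23; balance $2,795.66
Installment 5: opening $2,795.66; interest $30.75 → $2,826.41; payment $2,524.58; balance $301.83
Installment 6: opening $301.83; interest $3.32 → $305.15; payment $305.15; balance $0.00
Balance reaches $0.00 in installment 6.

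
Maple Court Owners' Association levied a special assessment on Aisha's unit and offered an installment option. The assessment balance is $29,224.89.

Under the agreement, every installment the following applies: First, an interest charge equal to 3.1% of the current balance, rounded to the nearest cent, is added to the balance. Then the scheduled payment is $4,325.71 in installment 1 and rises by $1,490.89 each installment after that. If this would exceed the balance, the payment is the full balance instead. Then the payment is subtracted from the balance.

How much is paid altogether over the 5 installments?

# | Opening | Interest | Payment | End bal
1 | $29,224.89 | $905.97 | $4,325.71 | $25,805.15
2 | $25,805.15 | $799.96 | $5,816.60 | $20,788.51
3 | $20,788.51 | $644.44 | $7,307.49 | $14,125.46
4 | $14,125.46 | $437.89 | $8,798.38 | $5,764.97
5 | $5,764.97 | $178.71 | $5,943.68 | $0.00
Total paid: $32,191.86

$32,191.86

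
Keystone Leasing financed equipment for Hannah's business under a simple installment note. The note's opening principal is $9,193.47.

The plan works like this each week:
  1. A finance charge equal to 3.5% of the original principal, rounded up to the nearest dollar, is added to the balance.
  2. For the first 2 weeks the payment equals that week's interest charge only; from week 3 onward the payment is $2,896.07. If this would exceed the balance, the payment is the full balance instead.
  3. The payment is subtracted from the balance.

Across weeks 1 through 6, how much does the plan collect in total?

$11,125.47

Week 1: opening $9,193.47; interest $322.00 → $9,515.47; payment $322.00; balance $9,193.47
Week 2: opening $9,193.47; interest $322.00 → $9,515.47; payment $322.00; balance $9,193.47
Week 3: opening $9,193.47; interest $322.00 → $9,515.47; payment $2,896.07; balance $6,619.40
Week 4: opening $6,619.40; interest $322.00 → $6,941.40; payment $2,896.07; balance $4,045.33
Week 5: opening $4,045.33; interest $322.00 → $4,367.33; payment $2,896.07; balance $1,471.26
Week 6: opening $1,471.26; interest $322.00 → $1,793.26; payment $1,793.26; balance $0.00
Total paid: $11,125.47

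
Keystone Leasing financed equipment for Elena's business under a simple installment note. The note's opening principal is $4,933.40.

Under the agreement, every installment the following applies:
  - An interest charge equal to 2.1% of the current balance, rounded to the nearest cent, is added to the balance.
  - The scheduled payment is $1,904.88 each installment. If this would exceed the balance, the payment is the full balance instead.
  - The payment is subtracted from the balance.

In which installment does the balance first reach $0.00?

3

Installment 1: $4,933.40 +$103.60 interest = $5,037.00; pay $1,904.88 → $3,132.12
Installment 2: $3,132.12 +$65.77 interest = $3,197.89; pay $1,904.88 → $1,293.01
Installment 3: $1,293.01 +$27.15 interest = $1,320.16; pay $1,320.16 → $0.00
Balance reaches $0.00 in installment 3.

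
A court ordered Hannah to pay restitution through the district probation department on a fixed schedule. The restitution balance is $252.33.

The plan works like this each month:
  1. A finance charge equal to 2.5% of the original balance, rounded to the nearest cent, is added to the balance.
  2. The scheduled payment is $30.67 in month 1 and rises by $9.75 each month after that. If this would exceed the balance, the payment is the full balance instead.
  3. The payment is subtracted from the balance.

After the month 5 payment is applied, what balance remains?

$33.03

Month 1: opening $252.33; interest $6.31 → $258.64; payment $30.67; balance $227.97
Month 2: opening $227.97; interest $6.31 → $234.28; payment $40.42; balance $193.86
Month 3: opening $193.86; interest $6.31 → $200.17; payment $50.17; balance $150.00
Month 4: opening $150.00; interest $6.31 → $156.31; payment $59.92; balance $96.39
Month 5: opening $96.39; interest $6.31 → $102.70; payment $69.67; balance $33.03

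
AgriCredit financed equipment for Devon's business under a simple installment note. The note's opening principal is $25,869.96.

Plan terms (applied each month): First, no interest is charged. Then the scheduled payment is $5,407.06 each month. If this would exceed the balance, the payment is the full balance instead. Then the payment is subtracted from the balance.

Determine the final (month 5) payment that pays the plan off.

Month 1: opening $25,869.96; payment $5,407.06; balance $20,462.90
Month 2: opening $20,462.90; payment $5,407.06; balance $15,055.84
Month 3: opening $15,055.84; payment $5,407.06; balance $9,648.78
Month 4: opening $9,648.78; payment $5,407.06; balance $4,241.72
Month 5: opening $4,241.72; payment $4,241.72; balance $0.00

$4,241.72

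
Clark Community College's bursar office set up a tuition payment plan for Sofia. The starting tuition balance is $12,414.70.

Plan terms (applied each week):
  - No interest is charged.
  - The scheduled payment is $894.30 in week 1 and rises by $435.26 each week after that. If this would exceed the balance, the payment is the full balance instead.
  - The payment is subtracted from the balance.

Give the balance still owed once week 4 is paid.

Week 1: opening $12,414.70; payment $894.30; balance $11,520.40
Week 2: opening $11,520.40; payment $1,329.56; balance $10,190.84
Week 3: opening $10,190.84; payment $1,764.82; balance $8,426.02
Week 4: opening $8,426.02; payment $2,200.08; balance $6,225.94

$6,225.94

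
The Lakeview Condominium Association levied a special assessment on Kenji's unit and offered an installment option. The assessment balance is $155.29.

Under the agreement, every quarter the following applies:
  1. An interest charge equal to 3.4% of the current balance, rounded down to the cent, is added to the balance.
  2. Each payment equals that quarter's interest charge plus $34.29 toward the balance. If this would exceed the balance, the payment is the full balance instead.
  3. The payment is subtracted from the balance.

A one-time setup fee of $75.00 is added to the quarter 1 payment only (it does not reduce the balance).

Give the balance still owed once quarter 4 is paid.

$18.13

# | Opening | Interest | Payment | Fee | End bal
1 | $155.29 | $5.27 | $39.56 | $75.00 | $121.00
2 | $121.00 | $4.11 | $38.40 | — | $86.71
3 | $86.71 | $2.94 | $37.23 | — | $52.42
4 | $52.42 | $1.78 | $36.07 | — | $18.13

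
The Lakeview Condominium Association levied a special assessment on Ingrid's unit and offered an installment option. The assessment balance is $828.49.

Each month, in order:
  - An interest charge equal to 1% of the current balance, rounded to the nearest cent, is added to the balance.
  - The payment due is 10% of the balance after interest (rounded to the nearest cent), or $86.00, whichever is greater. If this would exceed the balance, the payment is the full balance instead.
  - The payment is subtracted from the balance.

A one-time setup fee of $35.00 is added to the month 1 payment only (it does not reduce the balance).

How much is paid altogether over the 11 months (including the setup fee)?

$910.56

# | Opening | Interest | Payment | Fee | End bal
1 | $828.49 | $8.28 | $86.00 | $35.00 | $750.77
2 | $750.77 | $7.51 | $86.00 | — | $672.28
3 | $672.28 | $6.72 | $86.00 | — | $593.00
4 | $593.00 | $5.93 | $86.00 | — | $512.93
5 | $512.93 | $5.13 | $86.00 | — | $432.06
6 | $432.06 | $4.32 | $86.00 | — | $350.38
7 | $350.38 | $3.50 | $86.00 | — | $267.88
8 | $267.88 | $2.68 | $86.00 | — | $184.56
9 | $184.56 | $1.85 | $86.00 | — | $100.41
10 | $100.41 | $1.00 | $86.00 | — | $15.41
11 | $15.41 | $0.15 | $15.56 | — | $0.00
Total paid: $910.56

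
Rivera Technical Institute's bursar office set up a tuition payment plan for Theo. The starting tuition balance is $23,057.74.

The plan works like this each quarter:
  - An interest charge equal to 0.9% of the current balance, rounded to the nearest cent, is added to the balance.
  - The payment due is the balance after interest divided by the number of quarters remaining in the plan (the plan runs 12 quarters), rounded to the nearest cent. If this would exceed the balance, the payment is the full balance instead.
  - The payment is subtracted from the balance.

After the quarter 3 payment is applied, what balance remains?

$17,764.44

Quarter 1: opening $23,057.74; interest $207.52 → $23,265.26; payment $1,938.77; balance $21,326.49
Quarter 2: opening $21,326.49; interest $191.94 → $21,518.43; payment $1,956.22; balance $19,562.21
Quarter 3: opening $19,562.21; interest $176.06 → $19,738.27; payment $1,973.83; balance $17,764.44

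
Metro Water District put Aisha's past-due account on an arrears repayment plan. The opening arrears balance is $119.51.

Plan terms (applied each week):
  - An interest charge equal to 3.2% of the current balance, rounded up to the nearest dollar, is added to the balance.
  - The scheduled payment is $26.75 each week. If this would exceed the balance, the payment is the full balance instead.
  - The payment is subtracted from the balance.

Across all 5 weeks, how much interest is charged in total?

Week 1: opening $119.51; interest $4.00 → $123.51; payment $26.75; balance $96.76
Week 2: opening $96.76; interest $4.00 → $100.76; payment $26.75; balance $74.01
Week 3: opening $74.01; interest $3.00 → $77.01; payment $26.75; balance $50.26
Week 4: opening $50.26; interest $2.00 → $52.26; payment $26.75; balance $25.51
Week 5: opening $25.51; interest $1.00 → $26.51; payment $26.51; balance $0.00
Total interest: $4.00 + $4.00 + $3.00 + $2.00 + $1.00 = $14.00

$14.00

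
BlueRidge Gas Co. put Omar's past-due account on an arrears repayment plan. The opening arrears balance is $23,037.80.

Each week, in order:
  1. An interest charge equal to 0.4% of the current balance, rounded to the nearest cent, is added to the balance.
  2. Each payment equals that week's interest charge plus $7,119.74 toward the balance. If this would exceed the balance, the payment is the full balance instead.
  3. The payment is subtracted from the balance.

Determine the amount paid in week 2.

Week 1: opening $23,037.80; interest $92.15 → $23,129.95; payment $7,211.89; balance $15,918.06
Week 2: opening $15,918.06; interest $63.67 → $15,981.73; payment $7,183.41; balance $8,798.32

$7,183.41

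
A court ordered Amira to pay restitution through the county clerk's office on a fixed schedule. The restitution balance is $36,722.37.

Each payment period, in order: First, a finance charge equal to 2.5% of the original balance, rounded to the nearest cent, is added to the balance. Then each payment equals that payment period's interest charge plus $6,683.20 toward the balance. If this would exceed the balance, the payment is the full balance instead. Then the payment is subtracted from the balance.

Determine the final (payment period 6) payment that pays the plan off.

$4,224.43

# | Opening | Interest | Payment | End bal
1 | $36,722.37 | $918.06 | $7,601.26 | $30,039.17
2 | $30,039.17 | $918.06 | $7,601.26 | $23,355.97
3 | $23,355.97 | $918.06 | $7,601.26 | $16,672.77
4 | $16,672.77 | $918.06 | $7,601.26 | $9,989.57
5 | $9,989.57 | $918.06 | $7,601.26 | $3,306.37
6 | $3,306.37 | $918.06 | $4,224.43 | $0.00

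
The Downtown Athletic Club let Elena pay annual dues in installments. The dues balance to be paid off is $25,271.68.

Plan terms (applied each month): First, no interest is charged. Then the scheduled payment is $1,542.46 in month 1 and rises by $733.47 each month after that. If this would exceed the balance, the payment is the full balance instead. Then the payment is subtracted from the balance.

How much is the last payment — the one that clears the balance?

Month 1: opening $25,271.68; payment $1,542.46; balance $23,729.22
Month 2: opening $23,729.22; payment $2,275.93; balance $21,453.29
Month 3: opening $21,453.29; payment $3,009.40; balance $18,443.89
Month 4: opening $18,443.89; payment $3,742.87; balance $14,701.02
Month 5: opening $14,701.02; payment $4,476.34; balance $10,224.68
Month 6: opening $10,224.68; payment $5,209.81; balance $5,014.87
Month 7: opening $5,014.87; payment $5,014.87; balance $0.00

$5,014.87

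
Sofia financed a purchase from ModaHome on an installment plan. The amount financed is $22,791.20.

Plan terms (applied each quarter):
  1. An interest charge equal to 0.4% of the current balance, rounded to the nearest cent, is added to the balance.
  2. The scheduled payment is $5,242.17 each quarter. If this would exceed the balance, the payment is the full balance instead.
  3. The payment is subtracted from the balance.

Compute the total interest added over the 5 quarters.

# | Opening | Interest | Payment | End bal
1 | $22,791.20 | $91.16 | $5,242.17 | $17,640.19
2 | $17,640.19 | $70.56 | $5,242.17 | $12,468.58
3 | $12,468.58 | $49.87 | $5,242.17 | $7,276.28
4 | $7,276.28 | $29.11 | $5,242.17 | $2,063.22
5 | $2,063.22 | $8.25 | $2,071.47 | $0.00
Total interest: $91.16 + $70.56 + $49.87 + $29.11 + $8.25 = $248.95

$248.95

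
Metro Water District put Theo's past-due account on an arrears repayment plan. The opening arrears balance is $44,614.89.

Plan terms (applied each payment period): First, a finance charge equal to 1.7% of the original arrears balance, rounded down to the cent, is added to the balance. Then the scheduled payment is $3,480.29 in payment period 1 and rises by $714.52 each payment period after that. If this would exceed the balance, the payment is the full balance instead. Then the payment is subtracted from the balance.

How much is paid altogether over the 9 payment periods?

Payment period 1: opening $44,614.89; interest $758.45 → $45,373.34; payment $3,480.29; balance $41,893.05
Payment period 2: opening $41,893.05; interest $758.45 → $42,651.50; payment $4,194.81; balance $38,456.69
Payment period 3: opening $38,456.69; interest $758.45 → $39,215.14; payment $4,909.33; balance $34,305.81
Payment period 4: opening $34,305.81; interest $758.45 → $35,064.26; payment $5,623.85; balance $29,440.41
Payment period 5: opening $29,440.41; interest $758.45 → $30,198.86; payment $6,338.37; balance $23,860.49
Payment period 6: opening $23,860.49; interest $758.45 → $24,618.94; payment $7,052.89; balance $17,566.05
Payment period 7: opening $17,566.05; interest $758.45 → $18,324.50; payment $7,767.41; balance $10,557.09
Payment period 8: opening $10,557.09; interest $758.45 → $11,315.54; payment $8,481.93; balance $2,833.61
Payment period 9: opening $2,833.61; interest $758.45 → $3,592.06; payment $3,592.06; balance $0.00
Total paid: $51,440.94

$51,440.94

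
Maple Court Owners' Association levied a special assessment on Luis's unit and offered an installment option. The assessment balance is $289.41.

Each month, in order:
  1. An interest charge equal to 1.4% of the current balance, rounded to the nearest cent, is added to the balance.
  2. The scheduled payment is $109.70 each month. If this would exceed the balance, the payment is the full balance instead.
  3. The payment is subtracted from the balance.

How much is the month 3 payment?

$77.70

Month 1: $289.41 +$4.05 interest = $293.46; pay $109.70 → $183.76
Month 2: $183.76 +$2.57 interest = $186.33; pay $109.70 → $76.63
Month 3: $76.63 +$1.07 interest = $77.70; pay $77.70 → $0.00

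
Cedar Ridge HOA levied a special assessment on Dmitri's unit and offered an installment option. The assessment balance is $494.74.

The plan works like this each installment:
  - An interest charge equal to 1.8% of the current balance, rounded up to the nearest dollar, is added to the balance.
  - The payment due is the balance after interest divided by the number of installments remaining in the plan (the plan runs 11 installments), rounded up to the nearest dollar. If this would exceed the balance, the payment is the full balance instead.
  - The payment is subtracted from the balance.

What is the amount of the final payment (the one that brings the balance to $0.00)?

Installment 1: $494.74 +$9.00 interest = $503.74; pay $46.00 → $457.74
Installment 2: $457.74 +$9.00 interest = $466.74; pay $47.00 → $419.74
Installment 3: $419.74 +$8.00 interest = $427.74; pay $48.00 → $379.74
Installment 4: $379.74 +$7.00 interest = $386.74; pay $49.00 → $337.74
Installment 5: $337.74 +$7.00 interest = $344.74; pay $50.00 → $294.74
Installment 6: $294.74 +$6.00 interest = $300.74; pay $51.00 → $249.74
Installment 7: $249.74 +$5.00 interest = $254.74; pay $51.00 → $203.74
Installment 8: $203.74 +$4.00 interest = $207.74; pay $52.00 → $155.74
Installment 9: $155.74 +$3.00 interest = $158.74; pay $53.00 → $105.74
Installment 10: $105.74 +$2.00 interest = $107.74; pay $54.00 → $53.74
Installment 11: $53.74 +$1.00 interest = $54.74; pay $54.74 → $0.00

$54.74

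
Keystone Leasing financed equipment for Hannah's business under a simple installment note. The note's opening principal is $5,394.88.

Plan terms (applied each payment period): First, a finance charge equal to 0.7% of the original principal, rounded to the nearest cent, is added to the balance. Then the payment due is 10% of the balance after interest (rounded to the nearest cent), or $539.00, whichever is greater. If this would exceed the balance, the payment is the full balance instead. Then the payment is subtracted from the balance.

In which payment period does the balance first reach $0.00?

Payment period 1: opening $5,394.88; interest $37.76 → $5,432.64; payment $543.26; balance $4,889.38
Payment period 2: opening $4,889.38; interest $37.76 → $4,927.14; payment $539.00; balance $4,388.14
Payment period 3: opening $4,388.14; interest $37.76 → $4,425.90; payment $539.00; balance $3,886.90
Payment period 4: opening $3,886.90; interest $37.76 → $3,924.66; payment $539.00; balance $3,385.66
Payment period 5: opening $3,385.66; interest $37.76 → $3,423.42; payment $539.00; balance $2,884.42
Payment period 6: opening $2,884.42; interest $37.76 → $2,922.18; payment $539.00; balance $2,383.18
Payment period 7: opening $2,383.18; interest $37.76 → $2,420.94; payment $539.00; balance $1,881.94
Payment period 8: opening $1,881.94; interest $37.76 → $1,919.70; payment $539.00; balance $1,380.70
Payment period 9: opening $1,380.70; interest $37.76 → $1,418.46; payment $539.00; balance $879.46
Payment period 10: opening $879.46; interest $37.76 → $917.22; payment $539.00; balance $378.22
Payment period 11: opening $378.22; interest $37.76 → $415.98; payment $415.98; balance $0.00
Balance reaches $0.00 in payment period 11.

11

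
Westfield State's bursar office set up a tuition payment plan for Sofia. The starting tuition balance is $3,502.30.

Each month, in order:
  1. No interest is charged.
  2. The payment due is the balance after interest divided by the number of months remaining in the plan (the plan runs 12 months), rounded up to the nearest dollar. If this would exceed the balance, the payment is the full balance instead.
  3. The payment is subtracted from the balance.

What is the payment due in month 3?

Month 1: opening $3,502.30; payment $292.00; balance $3,210.30
Month 2: opening $3,210.30; payment $292.00; balance $2,918.30
Month 3: opening $2,918.30; payment $292.00; balance $2,626.30

$292.00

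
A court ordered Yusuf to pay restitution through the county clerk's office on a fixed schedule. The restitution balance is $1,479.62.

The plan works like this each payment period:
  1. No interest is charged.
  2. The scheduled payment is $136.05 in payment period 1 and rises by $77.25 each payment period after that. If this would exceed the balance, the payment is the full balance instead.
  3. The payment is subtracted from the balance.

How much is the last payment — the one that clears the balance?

Payment period 1: opening $1,479.62; payment $136.05; balance $1,343.57
Payment period 2: opening $1,343.57; payment $213.30; balance $1,130.27
Payment period 3: opening $1,130.27; payment $290.55; balance $839.72
Payment period 4: opening $839.72; payment $367.80; balance $471.92
Payment period 5: opening $471.92; payment $445.05; balance $26.87
Payment period 6: opening $26.87; payment $26.87; balance $0.00

$26.87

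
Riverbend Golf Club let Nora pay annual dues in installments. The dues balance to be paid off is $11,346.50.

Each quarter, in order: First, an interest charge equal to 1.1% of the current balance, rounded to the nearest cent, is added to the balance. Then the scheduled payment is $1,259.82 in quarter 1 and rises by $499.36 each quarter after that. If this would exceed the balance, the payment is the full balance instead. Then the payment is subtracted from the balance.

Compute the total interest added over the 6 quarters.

$448.05

Quarter 1: $11,346.50 +$124.81 interest = $11,471.31; pay $1,259.82 → $10,211.49
Quarter 2: $10,211.49 +$112.33 interest = $10,323.82; pay $1,759.18 → $8,564.64
Quarter 3: $8,564.64 +$94.21 interest = $8,658.85; pay $2,258.54 → $6,400.31
Quarter 4: $6,400.31 +$70.40 interest = $6,470.71; pay $2,757.90 → $3,712.81
Quarter 5: $3,712.81 +$40.84 interest = $3,753.65; pay $3,257.26 → $496.39
Quarter 6: $496.39 +$5.46 interest = $501.85; pay $501.85 → $0.00
Total interest: $124.81 + $112.33 + $94.21 + $70.40 + $40.84 + $5.46 = $448.05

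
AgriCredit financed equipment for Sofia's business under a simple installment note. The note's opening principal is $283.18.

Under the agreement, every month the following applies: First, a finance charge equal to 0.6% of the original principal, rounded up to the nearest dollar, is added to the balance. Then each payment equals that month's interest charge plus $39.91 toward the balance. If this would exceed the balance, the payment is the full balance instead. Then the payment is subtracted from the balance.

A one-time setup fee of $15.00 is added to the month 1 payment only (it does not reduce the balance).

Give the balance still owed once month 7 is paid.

Month 1: opening $283.18; interest $2.00 → $285.18; payment $41.91 (+ $15.00 fee); balance $243.27
Month 2: opening $243.27; interest $2.00 → $245.27; payment $41.91; balance $203.36
Month 3: opening $203.36; interest $2.00 → $205.36; payment $41.91; balance $163.45
Month 4: opening $163.45; interest $2.00 → $165.45; payment $41.91; balance $123.54
Month 5: opening $123.54; interest $2.00 → $125.54; payment $41.91; balance $83.63
Month 6: opening $83.63; interest $2.00 → $85.63; payment $41.91; balance $43.72
Month 7: opening $43.72; interest $2.00 → $45.72; payment $41.91; balance $3.81

$3.81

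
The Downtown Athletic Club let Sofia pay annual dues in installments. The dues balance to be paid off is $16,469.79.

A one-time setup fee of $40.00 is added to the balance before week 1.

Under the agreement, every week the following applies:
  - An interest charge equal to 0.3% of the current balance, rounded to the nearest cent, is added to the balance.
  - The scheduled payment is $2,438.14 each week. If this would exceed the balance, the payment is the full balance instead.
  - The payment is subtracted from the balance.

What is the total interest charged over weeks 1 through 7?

# | Opening | Interest | Payment | End bal
1 | $16,509.79 | $49.53 | $2,438.14 | $14,121.18
2 | $14,121.18 | $42.36 | $2,438.14 | $11,725.40
3 | $11,725.40 | $35.18 | $2,438.14 | $9,322.44
4 | $9,322.44 | $27.97 | $2,438.14 | $6,912.27
5 | $6,912.27 | $20.74 | $2,438.14 | $4,494.87
6 | $4,494.87 | $13.48 | $2,438.14 | $2,070.21
7 | $2,070.21 | $6.21 | $2,076.42 | $0.00
Total interest: $49.53 + $42.36 + $35.18 + $27.97 + $20.74 + $13.48 + $6.21 = $195.47

$195.47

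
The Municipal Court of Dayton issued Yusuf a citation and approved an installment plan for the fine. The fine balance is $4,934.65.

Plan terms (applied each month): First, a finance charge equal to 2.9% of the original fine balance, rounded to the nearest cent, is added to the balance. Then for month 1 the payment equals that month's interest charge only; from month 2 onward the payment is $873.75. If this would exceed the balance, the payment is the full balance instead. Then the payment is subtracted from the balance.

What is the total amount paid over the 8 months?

# | Opening | Interest | Payment | End bal
1 | $4,934.65 | $143.10 | $143.10 | $4,934.65
2 | $4,934.65 | $143.10 | $873.75 | $4,204.00
3 | $4,204.00 | $143.10 | $873.75 | $3,473.35
4 | $3,473.35 | $143.10 | $873.75 | $2,742.70
5 | $2,742.70 | $143.10 | $873.75 | $2,012.05
6 | $2,012.05 | $143.10 | $873.75 | $1,281.40
7 | $1,281.40 | $143.10 | $873.75 | $550.75
8 | $550.75 | $143.10 | $693.85 | $0.00
Total paid: $6,079.45

$6,079.45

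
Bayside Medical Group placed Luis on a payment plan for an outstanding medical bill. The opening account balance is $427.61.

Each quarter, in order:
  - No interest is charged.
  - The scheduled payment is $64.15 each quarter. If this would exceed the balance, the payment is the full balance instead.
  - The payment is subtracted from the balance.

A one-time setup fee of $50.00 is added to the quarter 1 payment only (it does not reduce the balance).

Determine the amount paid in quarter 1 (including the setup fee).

Quarter 1: $427.61 − $64.15 (+ $50.00 fee) → $363.46

$114.15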